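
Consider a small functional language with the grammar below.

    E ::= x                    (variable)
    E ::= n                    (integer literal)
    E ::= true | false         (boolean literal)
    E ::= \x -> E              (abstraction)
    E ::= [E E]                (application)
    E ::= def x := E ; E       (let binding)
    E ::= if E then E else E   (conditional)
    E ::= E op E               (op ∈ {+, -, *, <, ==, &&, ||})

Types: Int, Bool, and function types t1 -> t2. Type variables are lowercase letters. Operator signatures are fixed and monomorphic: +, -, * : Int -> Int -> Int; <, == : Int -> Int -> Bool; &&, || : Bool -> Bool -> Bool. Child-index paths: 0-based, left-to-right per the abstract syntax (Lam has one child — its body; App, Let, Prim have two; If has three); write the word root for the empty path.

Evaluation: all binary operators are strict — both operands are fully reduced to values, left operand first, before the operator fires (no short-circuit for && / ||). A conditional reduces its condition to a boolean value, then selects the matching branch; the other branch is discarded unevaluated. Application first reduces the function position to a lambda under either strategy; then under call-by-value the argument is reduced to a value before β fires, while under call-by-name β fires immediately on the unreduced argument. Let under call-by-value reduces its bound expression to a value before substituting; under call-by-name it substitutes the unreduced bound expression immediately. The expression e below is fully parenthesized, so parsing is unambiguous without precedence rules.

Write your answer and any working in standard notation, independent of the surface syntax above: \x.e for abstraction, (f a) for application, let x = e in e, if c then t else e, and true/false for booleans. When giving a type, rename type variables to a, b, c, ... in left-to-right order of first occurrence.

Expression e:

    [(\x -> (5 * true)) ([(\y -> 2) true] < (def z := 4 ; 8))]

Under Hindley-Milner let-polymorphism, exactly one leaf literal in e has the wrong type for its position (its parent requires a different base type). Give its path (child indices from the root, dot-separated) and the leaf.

Working:
  unify Int ~ Int
  unify Bool ~ Int
  FAIL: mismatch Bool ~ Int

Answer: 0.0.1 : true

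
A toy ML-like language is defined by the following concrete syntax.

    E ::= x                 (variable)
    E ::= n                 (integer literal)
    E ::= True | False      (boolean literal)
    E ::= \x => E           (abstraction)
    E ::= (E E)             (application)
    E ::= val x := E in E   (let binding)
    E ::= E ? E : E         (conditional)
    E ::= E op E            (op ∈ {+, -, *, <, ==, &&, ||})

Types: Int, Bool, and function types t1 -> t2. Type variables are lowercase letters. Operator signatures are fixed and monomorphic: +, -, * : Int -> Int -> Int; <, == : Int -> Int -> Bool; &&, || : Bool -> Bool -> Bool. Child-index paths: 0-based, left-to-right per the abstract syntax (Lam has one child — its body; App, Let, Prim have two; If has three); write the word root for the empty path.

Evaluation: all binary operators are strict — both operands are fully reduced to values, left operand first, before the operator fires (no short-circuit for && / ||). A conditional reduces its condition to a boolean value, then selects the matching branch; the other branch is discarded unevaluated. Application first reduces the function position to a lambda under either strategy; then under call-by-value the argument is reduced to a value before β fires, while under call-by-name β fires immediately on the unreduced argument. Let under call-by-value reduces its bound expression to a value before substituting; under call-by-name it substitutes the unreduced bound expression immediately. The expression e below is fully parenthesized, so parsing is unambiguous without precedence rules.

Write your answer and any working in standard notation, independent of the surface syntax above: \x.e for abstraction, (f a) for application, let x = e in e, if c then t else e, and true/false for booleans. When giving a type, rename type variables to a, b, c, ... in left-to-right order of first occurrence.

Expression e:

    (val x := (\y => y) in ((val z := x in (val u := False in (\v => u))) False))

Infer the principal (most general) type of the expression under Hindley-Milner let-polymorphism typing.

Working:
y : a
\y._ : a -> a
let x : forall. a -> a
x : b -> b
let z : forall. b -> b
let u : Bool
u : Bool
\v._ : c -> Bool
  unify c -> Bool ~ Bool -> d
  unify c ~ Bool
  unify Bool ~ d
_ _ : Bool

Answer: Bool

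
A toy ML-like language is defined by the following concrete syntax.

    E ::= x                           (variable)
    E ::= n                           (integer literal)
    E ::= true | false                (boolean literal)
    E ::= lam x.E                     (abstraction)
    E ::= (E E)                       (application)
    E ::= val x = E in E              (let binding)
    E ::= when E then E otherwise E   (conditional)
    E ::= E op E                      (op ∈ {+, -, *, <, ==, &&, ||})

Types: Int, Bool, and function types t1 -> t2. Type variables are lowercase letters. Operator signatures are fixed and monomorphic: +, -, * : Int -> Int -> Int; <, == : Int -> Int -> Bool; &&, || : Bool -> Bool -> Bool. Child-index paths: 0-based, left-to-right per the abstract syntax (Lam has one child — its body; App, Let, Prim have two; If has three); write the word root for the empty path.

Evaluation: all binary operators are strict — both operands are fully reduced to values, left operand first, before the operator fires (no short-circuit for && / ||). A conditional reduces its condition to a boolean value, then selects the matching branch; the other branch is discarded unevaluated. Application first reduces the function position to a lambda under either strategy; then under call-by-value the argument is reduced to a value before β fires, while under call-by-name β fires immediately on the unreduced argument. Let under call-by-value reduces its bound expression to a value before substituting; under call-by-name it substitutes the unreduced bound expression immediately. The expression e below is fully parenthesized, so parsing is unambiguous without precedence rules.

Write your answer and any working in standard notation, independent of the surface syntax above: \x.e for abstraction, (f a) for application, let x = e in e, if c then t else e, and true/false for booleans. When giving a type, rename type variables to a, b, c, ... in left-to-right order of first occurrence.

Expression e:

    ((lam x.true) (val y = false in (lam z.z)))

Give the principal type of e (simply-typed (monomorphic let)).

Working:
\x._ : a -> Bool
let y : Bool
z : b
\z._ : b -> b
  unify a -> Bool ~ (b -> b) -> c
  unify a ~ b -> b
  unify Bool ~ c
_ _ : Bool

Answer: Bool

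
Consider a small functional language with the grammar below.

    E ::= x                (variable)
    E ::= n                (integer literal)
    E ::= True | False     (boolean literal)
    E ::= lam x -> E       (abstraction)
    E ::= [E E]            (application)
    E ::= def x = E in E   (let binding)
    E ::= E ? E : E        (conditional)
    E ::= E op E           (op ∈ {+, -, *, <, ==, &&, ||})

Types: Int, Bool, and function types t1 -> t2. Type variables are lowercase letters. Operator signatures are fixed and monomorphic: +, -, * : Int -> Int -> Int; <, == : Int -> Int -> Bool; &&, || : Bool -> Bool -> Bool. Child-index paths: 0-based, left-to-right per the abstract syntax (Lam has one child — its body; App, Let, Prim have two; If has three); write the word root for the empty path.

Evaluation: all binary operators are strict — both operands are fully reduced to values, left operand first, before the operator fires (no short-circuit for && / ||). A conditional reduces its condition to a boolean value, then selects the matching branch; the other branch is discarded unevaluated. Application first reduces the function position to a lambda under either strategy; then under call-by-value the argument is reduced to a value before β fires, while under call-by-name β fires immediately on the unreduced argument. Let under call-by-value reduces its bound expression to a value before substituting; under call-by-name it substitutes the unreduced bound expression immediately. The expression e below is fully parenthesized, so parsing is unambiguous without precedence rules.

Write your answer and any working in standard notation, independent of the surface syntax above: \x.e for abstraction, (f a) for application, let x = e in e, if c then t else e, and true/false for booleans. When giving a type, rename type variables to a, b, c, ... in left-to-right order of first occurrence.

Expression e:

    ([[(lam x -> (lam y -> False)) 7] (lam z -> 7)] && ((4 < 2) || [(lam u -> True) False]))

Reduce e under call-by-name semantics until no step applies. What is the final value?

Answer: false

Derivation:
step 0: ((((\x.(\y.false)) 7) (\z.7)) && ((4 < 2) || ((\u.true) false)))
step 1: [beta@0.0] (((\y.false) (\z.7)) && ((4 < 2) || ((\u.true) false)))
step 2: [beta@0] (false && ((4 < 2) || ((\u.true) false)))
step 3: [delta@1.0] (false && (false || ((\u.true) false)))
step 4: [beta@1.1] (false && (false || true))
step 5: [delta@1] (false && true)
step 6: [delta@root] false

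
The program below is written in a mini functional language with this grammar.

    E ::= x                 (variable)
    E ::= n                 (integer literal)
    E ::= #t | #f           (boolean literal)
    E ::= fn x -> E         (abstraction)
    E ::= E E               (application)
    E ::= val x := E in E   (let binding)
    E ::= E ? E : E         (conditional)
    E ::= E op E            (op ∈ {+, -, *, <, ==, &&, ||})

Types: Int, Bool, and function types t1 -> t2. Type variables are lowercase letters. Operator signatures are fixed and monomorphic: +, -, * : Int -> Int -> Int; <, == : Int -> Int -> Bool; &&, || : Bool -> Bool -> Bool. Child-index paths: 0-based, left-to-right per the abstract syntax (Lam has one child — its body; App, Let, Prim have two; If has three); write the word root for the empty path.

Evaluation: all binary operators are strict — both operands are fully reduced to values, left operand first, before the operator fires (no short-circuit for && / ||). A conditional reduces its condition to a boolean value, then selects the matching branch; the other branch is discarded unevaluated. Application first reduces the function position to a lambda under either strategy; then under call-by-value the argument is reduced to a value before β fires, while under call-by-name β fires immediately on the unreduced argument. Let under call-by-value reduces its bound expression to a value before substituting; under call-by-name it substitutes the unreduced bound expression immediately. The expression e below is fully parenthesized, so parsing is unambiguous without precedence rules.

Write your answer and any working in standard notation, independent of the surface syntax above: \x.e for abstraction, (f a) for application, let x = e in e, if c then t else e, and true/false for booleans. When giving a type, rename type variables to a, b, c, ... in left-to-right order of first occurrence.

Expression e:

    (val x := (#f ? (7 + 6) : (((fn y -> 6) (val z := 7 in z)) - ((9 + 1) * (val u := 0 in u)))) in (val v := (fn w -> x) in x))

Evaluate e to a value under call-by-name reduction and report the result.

Working:
step 0: (let x = (if false then (7 + 6) else (((\y.6) (let z = 7 in z)) - ((9 + 1) * (let u = 0 in u)))) in (let v = (\w.x) in x))
step 1: [let@root] (let v = (\w.(if false then (7 + 6) else (((\y.6) (let z = 7 in z)) - ((9 + 1) * (let u = 0 in u))))) in (if false then (7 + 6) else (((\y.6) (let z = 7 in z)) - ((9 + 1) * (let u = 0 in u)))))
step 2: [let@root] (if false then (7 + 6) else (((\y.6) (let z = 7 in z)) - ((9 + 1) * (let u = 0 in u))))
step 3: [if@root] (((\y.6) (let z = 7 in z)) - ((9 + 1) * (let u = 0 in u)))
step 4: [beta@0] (6 - ((9 + 1) * (let u = 0 in u)))
step 5: [delta@1.0] (6 - (10 * (let u = 0 in u)))
step 6: [let@1.1] (6 - (10 * 0))
step 7: [delta@1] (6 - 0)
step 8: [delta@root] 6

Answer: 6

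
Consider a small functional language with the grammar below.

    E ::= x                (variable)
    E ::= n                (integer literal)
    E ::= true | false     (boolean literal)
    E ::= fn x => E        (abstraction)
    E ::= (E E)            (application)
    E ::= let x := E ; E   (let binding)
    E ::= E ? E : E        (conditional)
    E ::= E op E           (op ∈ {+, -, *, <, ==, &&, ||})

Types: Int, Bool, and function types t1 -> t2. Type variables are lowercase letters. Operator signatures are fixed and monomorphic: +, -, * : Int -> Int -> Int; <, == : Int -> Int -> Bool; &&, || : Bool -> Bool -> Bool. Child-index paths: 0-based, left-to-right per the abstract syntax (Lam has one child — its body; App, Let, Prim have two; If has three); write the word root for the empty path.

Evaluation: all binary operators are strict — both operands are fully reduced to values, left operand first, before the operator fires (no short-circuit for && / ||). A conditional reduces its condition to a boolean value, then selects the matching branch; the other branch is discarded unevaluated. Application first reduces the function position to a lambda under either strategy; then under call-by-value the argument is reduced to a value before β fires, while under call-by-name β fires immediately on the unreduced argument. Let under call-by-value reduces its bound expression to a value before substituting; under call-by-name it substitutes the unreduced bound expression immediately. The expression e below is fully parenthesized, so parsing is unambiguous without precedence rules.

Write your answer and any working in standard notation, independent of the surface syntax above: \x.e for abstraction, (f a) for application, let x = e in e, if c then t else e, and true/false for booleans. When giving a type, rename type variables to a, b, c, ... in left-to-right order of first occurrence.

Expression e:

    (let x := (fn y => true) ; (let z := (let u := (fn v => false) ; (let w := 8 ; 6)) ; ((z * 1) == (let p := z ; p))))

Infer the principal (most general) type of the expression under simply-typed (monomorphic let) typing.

Derivation:
\y._ : a -> Bool
let x : a -> Bool
\v._ : b -> Bool
let u : b -> Bool
let w : Int
let z : Int
z : Int
  unify Int ~ Int
  unify Int ~ Int
  unify Int ~ Int
z : Int
let p : Int
p : Int
  unify Int ~ Int

Answer: Bool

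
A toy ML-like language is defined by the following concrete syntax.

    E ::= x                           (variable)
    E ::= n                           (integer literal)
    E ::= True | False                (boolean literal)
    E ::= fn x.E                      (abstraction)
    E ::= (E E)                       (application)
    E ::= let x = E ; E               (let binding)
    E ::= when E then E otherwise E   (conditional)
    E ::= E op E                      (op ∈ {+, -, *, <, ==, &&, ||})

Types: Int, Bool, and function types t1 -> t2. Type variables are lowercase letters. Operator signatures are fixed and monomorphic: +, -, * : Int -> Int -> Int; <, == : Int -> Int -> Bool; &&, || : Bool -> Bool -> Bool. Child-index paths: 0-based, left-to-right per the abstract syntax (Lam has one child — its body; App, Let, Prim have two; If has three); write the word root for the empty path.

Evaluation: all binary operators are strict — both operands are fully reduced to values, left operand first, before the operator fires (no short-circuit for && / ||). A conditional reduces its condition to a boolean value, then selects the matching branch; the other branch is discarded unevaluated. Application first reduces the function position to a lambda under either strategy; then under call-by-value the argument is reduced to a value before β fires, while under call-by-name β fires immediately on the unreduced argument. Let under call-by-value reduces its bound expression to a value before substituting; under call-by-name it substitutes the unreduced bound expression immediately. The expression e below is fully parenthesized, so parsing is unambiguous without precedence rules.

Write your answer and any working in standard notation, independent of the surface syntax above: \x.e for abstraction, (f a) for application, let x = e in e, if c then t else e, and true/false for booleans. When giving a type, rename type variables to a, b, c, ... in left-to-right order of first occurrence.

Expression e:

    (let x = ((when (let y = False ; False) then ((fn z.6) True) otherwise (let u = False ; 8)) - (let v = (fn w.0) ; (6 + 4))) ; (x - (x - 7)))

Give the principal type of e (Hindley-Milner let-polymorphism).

Answer: Int

Working:
let y : Bool
  unify Bool ~ Bool
\z._ : a -> Int
  unify a -> Int ~ Bool -> b
  unify a ~ Bool
  unify Int ~ b
_ _ : Int
let u : Bool
  unify Int ~ Int
  unify Int ~ Int
\w._ : c -> Int
let v : forall. c -> Int
  unify Int ~ Int
  unify Int ~ Int
  unify Int ~ Int
let x : Int
x : Int
  unify Int ~ Int
x : Int
  unify Int ~ Int
  unify Int ~ Int
  unify Int ~ Int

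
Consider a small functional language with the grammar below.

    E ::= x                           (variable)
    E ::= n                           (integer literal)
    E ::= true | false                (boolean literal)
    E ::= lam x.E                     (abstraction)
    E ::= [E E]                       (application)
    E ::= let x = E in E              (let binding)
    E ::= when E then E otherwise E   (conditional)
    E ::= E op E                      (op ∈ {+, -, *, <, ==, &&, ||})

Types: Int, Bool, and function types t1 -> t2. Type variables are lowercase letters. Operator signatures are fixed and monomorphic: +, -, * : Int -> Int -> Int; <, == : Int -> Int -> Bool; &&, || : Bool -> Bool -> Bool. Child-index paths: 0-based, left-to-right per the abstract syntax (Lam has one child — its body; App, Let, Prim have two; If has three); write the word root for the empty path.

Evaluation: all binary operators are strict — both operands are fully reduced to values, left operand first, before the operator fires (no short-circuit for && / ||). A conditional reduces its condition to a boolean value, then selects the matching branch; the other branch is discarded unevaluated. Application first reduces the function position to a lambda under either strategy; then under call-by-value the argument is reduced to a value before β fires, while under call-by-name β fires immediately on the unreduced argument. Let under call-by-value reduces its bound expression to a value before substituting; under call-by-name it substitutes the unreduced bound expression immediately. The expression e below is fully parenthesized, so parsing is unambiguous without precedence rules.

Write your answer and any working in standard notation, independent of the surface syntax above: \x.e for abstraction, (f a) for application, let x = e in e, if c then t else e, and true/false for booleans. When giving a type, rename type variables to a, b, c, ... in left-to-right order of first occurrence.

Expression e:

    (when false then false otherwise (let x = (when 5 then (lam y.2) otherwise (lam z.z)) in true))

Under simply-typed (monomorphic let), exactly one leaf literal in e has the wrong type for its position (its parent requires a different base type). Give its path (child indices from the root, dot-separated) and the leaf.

Derivation:
  unify Bool ~ Bool
  unify Int ~ Bool
  FAIL: mismatch Int ~ Bool

Answer: 2.0.0 : 5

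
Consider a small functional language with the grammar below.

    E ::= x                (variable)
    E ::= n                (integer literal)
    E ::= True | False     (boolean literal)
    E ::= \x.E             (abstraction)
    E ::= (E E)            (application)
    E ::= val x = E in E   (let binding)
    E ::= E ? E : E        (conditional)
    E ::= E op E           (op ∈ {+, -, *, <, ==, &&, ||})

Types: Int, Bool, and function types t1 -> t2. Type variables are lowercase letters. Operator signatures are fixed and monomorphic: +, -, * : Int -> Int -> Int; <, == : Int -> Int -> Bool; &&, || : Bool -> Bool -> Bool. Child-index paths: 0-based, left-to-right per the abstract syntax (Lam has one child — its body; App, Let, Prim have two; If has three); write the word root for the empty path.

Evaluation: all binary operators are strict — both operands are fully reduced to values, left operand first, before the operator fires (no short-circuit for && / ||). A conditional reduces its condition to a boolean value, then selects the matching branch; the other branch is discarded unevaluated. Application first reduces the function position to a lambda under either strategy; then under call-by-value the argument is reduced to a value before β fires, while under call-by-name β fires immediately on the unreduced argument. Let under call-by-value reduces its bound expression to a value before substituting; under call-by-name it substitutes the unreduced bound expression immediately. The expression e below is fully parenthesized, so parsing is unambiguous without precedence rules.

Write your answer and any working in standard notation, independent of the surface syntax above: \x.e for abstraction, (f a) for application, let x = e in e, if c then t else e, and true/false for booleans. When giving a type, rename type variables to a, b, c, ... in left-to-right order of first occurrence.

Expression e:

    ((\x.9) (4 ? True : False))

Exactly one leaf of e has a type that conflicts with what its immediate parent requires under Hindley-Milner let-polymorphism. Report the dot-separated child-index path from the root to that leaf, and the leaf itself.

Answer: 1.0 : 4

Derivation:
\x._ : a -> Int
  unify Int ~ Bool
  FAIL: mismatch Int ~ Bool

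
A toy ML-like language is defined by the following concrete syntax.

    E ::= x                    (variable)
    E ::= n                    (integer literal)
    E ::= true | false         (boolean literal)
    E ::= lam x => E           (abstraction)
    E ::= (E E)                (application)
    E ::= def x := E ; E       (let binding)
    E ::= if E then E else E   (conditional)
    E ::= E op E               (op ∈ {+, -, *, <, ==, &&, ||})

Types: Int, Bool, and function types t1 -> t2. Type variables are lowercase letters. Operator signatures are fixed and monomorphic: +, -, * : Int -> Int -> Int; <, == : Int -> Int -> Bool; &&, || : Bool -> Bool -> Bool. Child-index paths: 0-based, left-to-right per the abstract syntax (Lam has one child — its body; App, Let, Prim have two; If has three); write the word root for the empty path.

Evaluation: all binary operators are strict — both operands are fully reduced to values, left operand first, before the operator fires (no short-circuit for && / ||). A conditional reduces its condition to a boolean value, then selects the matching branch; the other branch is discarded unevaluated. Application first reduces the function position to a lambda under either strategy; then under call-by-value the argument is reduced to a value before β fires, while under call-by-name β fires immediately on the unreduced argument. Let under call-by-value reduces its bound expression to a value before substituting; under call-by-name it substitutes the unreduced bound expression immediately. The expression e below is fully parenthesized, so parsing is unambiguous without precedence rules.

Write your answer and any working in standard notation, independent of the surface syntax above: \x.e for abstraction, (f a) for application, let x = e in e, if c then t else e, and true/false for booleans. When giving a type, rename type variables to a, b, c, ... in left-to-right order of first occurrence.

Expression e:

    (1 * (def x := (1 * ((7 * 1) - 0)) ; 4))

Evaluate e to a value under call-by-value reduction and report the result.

Working:
step 0: (1 * (let x = (1 * ((7 * 1) - 0)) in 4))
step 1: [delta@1.0.1.0] (1 * (let x = (1 * (7 - 0)) in 4))
step 2: [delta@1.0.1] (1 * (let x = (1 * 7) in 4))
step 3: [delta@1.0] (1 * (let x = 7 in 4))
step 4: [let@1] (1 * 4)
step 5: [delta@root] 4

Answer: 4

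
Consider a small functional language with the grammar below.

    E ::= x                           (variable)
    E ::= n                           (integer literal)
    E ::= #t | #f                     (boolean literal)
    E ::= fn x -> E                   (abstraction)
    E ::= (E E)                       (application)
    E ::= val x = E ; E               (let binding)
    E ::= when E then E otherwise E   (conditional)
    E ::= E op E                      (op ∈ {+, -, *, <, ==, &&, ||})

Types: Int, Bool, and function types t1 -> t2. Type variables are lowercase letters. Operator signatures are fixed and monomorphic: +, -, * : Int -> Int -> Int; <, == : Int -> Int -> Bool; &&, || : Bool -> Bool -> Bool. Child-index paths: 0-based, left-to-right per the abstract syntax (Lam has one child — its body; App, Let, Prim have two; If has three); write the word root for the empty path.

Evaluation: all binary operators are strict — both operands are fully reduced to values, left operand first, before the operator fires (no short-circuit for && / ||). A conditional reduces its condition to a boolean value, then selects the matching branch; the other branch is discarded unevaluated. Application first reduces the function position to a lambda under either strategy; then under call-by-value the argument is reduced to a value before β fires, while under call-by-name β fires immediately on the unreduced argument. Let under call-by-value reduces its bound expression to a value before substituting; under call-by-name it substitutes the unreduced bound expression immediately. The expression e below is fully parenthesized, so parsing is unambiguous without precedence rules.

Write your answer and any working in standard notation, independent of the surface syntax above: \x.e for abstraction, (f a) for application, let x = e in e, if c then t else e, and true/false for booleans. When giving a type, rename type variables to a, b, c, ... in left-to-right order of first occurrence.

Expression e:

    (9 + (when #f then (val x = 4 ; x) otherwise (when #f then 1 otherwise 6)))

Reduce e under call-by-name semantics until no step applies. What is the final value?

Trace:
step 0: (9 + (if false then (let x = 4 in x) else (if false then 1 else 6)))
step 1: [if@1] (9 + (if false then 1 else 6))
step 2: [if@1] (9 + 6)
step 3: [delta@root] 15

Answer: 15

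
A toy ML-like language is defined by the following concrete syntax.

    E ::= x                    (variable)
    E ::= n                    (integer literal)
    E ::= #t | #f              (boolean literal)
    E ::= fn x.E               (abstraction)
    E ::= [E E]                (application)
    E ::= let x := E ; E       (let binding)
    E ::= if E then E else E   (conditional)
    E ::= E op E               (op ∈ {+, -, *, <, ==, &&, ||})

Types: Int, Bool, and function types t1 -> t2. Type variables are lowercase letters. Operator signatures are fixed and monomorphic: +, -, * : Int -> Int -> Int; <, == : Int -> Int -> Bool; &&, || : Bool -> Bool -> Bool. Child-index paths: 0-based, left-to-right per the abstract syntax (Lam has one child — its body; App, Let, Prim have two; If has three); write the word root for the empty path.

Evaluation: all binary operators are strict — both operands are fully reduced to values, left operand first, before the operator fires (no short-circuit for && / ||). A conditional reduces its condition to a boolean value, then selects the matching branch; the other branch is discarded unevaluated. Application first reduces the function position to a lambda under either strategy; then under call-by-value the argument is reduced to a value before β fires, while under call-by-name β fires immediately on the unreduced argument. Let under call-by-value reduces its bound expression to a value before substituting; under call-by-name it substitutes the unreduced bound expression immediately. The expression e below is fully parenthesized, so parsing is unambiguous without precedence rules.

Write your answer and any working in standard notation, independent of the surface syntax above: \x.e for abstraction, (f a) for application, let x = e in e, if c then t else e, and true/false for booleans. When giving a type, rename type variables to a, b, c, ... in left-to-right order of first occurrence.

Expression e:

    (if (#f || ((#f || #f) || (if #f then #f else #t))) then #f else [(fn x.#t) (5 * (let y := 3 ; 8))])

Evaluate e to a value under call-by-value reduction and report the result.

Working:
step 0: (if (false || ((false || false) || (if false then false else true))) then false else ((\x.true) (5 * (let y = 3 in 8))))
step 1: [delta@0.1.0] (if (false || (false || (if false then false else true))) then false else ((\x.true) (5 * (let y = 3 in 8))))
step 2: [if@0.1.1] (if (false || (false || true)) then false else ((\x.true) (5 * (let y = 3 in 8))))
step 3: [delta@0.1] (if (false || true) then false else ((\x.true) (5 * (let y = 3 in 8))))
step 4: [delta@0] (if true then false else ((\x.true) (5 * (let y = 3 in 8))))
step 5: [if@root] false

Answer: false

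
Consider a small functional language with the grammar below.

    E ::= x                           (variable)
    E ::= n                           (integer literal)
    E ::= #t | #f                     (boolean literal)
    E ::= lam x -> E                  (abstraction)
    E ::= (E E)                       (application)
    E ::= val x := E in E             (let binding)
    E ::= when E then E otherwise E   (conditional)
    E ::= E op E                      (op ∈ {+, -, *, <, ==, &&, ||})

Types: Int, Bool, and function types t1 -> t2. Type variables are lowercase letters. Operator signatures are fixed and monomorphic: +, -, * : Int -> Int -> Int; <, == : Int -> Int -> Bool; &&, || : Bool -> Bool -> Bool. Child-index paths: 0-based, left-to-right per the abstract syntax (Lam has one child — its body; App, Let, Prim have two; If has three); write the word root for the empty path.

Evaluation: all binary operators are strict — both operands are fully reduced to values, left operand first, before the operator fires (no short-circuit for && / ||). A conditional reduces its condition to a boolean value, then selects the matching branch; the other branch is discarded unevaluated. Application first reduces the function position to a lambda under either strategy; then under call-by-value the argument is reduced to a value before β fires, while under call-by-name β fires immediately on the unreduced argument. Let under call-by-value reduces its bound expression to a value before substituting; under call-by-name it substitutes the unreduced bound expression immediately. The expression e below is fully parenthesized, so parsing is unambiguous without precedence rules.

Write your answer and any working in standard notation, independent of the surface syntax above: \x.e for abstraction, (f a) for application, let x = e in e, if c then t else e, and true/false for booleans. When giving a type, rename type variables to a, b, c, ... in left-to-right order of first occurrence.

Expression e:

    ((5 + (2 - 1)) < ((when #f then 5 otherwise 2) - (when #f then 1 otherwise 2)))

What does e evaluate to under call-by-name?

Working:
step 0: ((5 + (2 - 1)) < ((if false then 5 else 2) - (if false then 1 else 2)))
step 1: [delta@0.1] ((5 + 1) < ((if false then 5 else 2) - (if false then 1 else 2)))
step 2: [delta@0] (6 < ((if false then 5 else 2) - (if false then 1 else 2)))
step 3: [if@1.0] (6 < (2 - (if false then 1 else 2)))
step 4: [if@1.1] (6 < (2 - 2))
step 5: [delta@1] (6 < 0)
step 6: [delta@root] false

Answer: false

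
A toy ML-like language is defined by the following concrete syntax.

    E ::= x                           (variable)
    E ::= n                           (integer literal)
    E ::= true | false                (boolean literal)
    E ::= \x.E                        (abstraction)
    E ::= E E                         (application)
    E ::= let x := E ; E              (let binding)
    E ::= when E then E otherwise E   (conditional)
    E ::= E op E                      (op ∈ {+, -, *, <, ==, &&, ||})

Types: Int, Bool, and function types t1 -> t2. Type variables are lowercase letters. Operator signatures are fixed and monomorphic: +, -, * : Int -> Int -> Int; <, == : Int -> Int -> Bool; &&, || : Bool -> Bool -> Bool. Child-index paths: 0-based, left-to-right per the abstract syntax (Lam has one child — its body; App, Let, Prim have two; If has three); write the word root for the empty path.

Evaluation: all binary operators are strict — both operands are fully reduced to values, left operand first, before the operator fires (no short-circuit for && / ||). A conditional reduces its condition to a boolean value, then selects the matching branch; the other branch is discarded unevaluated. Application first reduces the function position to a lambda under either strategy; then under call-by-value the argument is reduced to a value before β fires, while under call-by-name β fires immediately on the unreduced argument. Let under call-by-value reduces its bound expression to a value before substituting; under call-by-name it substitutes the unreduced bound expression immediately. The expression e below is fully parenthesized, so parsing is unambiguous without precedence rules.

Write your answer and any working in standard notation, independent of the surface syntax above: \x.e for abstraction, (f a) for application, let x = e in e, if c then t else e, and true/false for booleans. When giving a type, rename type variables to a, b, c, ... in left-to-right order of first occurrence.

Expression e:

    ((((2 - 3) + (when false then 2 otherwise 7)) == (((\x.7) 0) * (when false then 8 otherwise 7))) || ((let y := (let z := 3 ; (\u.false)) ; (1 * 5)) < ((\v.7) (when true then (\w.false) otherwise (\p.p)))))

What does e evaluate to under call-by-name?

Working:
step 0: ((((2 - 3) + (if false then 2 else 7)) == (((\x.7) 0) * (if false then 8 else 7))) || ((let y = (let z = 3 in (\u.false)) in (1 * 5)) < ((\v.7) (if true then (\w.false) else (\p.p)))))
step 1: [delta@0.0.0] (((-1 + (if false then 2 else 7)) == (((\x.7) 0) * (if false then 8 else 7))) || ((let y = (let z = 3 in (\u.false)) in (1 * 5)) < ((\v.7) (if true then (\w.false) else (\p.p)))))
step 2: [if@0.0.1] (((-1 + 7) == (((\x.7) 0) * (if false then 8 else 7))) || ((let y = (let z = 3 in (\u.false)) in (1 * 5)) < ((\v.7) (if true then (\w.false) else (\p.p)))))
step 3: [delta@0.0] ((6 == (((\x.7) 0) * (if false then 8 else 7))) || ((let y = (let z = 3 in (\u.false)) in (1 * 5)) < ((\v.7) (if true then (\w.false) else (\p.p)))))
step 4: [beta@0.1.0] ((6 == (7 * (if false then 8 else 7))) || ((let y = (let z = 3 in (\u.false)) in (1 * 5)) < ((\v.7) (if true then (\w.false) else (\p.p)))))
step 5: [if@0.1.1] ((6 == (7 * 7)) || ((let y = (let z = 3 in (\u.false)) in (1 * 5)) < ((\v.7) (if true then (\w.false) else (\p.p)))))
step 6: [delta@0.1] ((6 == 49) || ((let y = (let z = 3 in (\u.false)) in (1 * 5)) < ((\v.7) (if true then (\w.false) else (\p.p)))))
step 7: [delta@0] (false || ((let y = (let z = 3 in (\u.false)) in (1 * 5)) < ((\v.7) (if true then (\w.false) else (\p.p)))))
step 8: [let@1.0] (false || ((1 * 5) < ((\v.7) (if true then (\w.false) else (\p.p)))))
step 9: [delta@1.0] (false || (5 < ((\v.7) (if true then (\w.false) else (\p.p)))))
step 10: [beta@1.1] (false || (5 < 7))
step 11: [delta@1] (false || true)
step 12: [delta@root] true

Answer: true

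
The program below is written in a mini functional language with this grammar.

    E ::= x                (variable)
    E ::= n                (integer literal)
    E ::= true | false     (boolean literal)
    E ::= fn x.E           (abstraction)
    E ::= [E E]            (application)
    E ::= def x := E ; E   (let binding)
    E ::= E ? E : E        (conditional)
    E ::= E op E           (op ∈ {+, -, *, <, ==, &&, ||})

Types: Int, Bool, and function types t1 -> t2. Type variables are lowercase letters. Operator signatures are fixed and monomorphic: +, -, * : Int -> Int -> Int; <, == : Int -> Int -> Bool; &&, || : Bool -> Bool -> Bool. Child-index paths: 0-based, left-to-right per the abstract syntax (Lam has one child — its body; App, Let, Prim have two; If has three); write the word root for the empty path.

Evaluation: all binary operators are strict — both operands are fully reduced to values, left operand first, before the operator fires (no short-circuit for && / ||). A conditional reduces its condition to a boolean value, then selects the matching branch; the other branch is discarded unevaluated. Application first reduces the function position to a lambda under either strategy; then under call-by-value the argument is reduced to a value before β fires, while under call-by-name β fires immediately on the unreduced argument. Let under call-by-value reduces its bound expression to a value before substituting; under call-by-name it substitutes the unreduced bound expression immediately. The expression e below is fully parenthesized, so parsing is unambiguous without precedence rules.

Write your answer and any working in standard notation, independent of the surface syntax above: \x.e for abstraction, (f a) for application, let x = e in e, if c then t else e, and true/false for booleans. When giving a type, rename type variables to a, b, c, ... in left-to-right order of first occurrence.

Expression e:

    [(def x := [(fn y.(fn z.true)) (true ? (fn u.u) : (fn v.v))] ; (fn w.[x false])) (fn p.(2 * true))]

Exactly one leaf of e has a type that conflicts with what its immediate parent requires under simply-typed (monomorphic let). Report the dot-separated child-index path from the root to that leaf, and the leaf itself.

Answer: 1.0.1 : true

Working:
\z._ : b -> Bool
\y._ : a -> b -> Bool
  unify Bool ~ Bool
u : c
\u._ : c -> c
v : d
\v._ : d -> d
  unify c -> c ~ d -> d
  unify c ~ d
  unify d ~ d
  unify a -> b -> Bool ~ (d -> d) -> e
  unify a ~ d -> d
  unify b -> Bool ~ e
_ _ : b -> Bool
let x : b -> Bool
x : b -> Bool
  unify b -> Bool ~ Bool -> g
  unify b ~ Bool
  unify Bool ~ g
_ _ : Bool
\w._ : f -> Bool
  unify Int ~ Int
  unify Bool ~ Int
  FAIL: mismatch Bool ~ Int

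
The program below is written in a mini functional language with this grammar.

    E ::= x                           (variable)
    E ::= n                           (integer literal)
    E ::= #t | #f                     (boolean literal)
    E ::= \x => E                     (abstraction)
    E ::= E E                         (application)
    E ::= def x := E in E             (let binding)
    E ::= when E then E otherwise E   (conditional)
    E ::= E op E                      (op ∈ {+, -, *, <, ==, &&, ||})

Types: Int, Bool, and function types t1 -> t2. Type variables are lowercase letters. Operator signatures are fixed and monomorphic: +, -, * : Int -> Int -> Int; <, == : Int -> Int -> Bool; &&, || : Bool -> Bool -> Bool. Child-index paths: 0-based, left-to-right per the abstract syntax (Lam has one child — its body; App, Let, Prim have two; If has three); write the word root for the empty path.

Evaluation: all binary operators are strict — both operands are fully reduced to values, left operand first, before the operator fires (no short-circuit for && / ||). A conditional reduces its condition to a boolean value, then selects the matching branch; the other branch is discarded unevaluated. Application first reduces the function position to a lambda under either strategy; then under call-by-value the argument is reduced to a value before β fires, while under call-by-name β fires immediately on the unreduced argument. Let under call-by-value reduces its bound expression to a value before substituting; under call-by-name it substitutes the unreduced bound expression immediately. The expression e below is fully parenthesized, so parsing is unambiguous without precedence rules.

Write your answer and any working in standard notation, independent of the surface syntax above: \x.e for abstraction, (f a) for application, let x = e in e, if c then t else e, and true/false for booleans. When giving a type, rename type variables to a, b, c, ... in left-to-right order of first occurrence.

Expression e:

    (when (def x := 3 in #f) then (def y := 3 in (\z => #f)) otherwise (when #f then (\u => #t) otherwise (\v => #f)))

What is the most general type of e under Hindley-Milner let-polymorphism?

Derivation:
let x : Int
  unify Bool ~ Bool
let y : Int
\z._ : a -> Bool
  unify Bool ~ Bool
\u._ : b -> Bool
\v._ : c -> Bool
  unify b -> Bool ~ c -> Bool
  unify b ~ c
  unify Bool ~ Bool
  unify a -> Bool ~ c -> Bool
  unify a ~ c
  unify Bool ~ Bool

Answer: a -> Bool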